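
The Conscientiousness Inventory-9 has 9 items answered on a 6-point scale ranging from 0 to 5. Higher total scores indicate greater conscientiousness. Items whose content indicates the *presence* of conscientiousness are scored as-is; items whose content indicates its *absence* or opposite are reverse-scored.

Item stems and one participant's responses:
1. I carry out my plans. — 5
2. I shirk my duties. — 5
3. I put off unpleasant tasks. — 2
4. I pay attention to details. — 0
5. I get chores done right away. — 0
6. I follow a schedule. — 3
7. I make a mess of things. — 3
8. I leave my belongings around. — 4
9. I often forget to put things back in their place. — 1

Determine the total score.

Items 2, 3, 7, 8, 9 describe the absence/opposite of conscientiousness → reverse-score.
on a 0–5 scale, reversed = 5 − raw.
  item 1: 5
  item 2: 5 − 5 = 0
  item 3: 5 − 2 = 3
  item 4: 0
  item 5: 0
  item 6: 3
  item 7: 5 − 3 = 2
  item 8: 5 − 4 = 1
  item 9: 5 − 1 = 4
Total = 5 + 0 + 3 + 0 + 0 + 3 + 2 + 1 + 4 = 18

18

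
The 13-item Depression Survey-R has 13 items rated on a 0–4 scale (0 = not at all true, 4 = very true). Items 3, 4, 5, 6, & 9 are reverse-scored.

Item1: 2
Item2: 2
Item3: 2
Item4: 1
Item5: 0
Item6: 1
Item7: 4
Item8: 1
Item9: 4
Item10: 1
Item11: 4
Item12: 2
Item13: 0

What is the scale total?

Reversing items 3, 4, 5, 6 and 9 with 4 − raw:
Total = 2 + 2 + (4−2) + (4−1) + (4−0) + (4−1) + 4 + 1 + (4−4) + 1 + 4 + 2 + 0
      = 2 + 2 + 2 + 3 + 4 + 3 + 4 + 1 + 0 + 1 + 4 + 2 + 0 = 28

28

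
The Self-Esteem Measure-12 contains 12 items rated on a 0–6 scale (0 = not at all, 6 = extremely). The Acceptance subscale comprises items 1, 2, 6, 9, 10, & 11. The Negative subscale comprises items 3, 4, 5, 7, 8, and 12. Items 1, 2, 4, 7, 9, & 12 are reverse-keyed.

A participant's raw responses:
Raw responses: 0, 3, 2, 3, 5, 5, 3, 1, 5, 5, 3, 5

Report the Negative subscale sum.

15

Negative items: 3, 4, 5, 7, 8, 12.
Of these, items 4, 7 and 12 are reverse-keyed; reverse-coded value = 6 − response.
  item 3: 2
  item 4: 6 − 3 = 3
  item 5: 5
  item 7: 6 − 3 = 3
  item 8: 1
  item 12: 6 − 5 = 1
Sum = 2 + 3 + 5 + 3 + 1 + 1 = 15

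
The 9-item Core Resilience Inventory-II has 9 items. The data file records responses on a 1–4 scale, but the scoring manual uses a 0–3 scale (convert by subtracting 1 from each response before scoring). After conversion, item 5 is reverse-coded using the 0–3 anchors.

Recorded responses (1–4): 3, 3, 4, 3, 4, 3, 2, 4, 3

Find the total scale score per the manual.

17

Convert to 0–3: 2, 2, 3, 2, 3, 2, 1, 3, 2
Reverse-coded (reverse-coded value = 3 − response):
  item 5: 3 − 3 = 0
Scored: 2, 2, 3, 2, 0, 2, 1, 3, 2
Total = 17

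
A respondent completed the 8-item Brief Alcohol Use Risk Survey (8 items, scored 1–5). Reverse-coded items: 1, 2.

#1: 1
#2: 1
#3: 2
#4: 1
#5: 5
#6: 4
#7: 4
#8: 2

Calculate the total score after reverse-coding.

Apply reverse scoring (on a 1–5 scale, reversed = 6 − raw):
  item 1: 6 − 1 = 5
  item 2: 6 − 1 = 5
Scored items: 5, 5, 2, 1, 5, 4, 4, 2
Total = 5 + 5 + 2 + 1 + 5 + 4 + 4 + 2 = 28

28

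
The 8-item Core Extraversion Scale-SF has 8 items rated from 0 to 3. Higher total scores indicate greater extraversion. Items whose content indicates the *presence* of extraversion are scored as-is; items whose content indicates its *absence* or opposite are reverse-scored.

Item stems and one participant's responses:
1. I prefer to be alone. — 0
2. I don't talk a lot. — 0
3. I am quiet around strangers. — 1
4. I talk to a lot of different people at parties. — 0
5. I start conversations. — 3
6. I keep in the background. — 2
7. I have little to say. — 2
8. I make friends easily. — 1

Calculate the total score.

Items 1, 2, 3, 6, 7 describe the absence/opposite of extraversion → reverse-score.
reversed = (0+3) − raw = 3 − raw.
  item 1: 3 − 0 = 3
  item 2: 3 − 0 = 3
  item 3: 3 − 1 = 2
  item 4: 0
  item 5: 3
  item 6: 3 − 2 = 1
  item 7: 3 − 2 = 1
  item 8: 1
Total = 3 + 3 + 2 + 0 + 3 + 1 + 1 + 1 = 14

14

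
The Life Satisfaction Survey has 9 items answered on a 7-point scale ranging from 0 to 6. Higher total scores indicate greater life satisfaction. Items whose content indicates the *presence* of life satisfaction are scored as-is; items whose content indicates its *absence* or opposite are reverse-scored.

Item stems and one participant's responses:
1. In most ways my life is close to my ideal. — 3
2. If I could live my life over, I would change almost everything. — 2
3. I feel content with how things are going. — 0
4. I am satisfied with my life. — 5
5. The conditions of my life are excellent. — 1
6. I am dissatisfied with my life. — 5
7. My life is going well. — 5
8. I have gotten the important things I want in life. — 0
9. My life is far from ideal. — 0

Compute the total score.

25

Items 2, 6, 9 describe the absence/opposite of life satisfaction → reverse-score.
on a 0–6 scale, reversed = 6 − raw.
  item 1: 3
  item 2: 6 − 2 = 4
  item 3: 0
  item 4: 5
  item 5: 1
  item 6: 6 − 5 = 1
  item 7: 5
  item 8: 0
  item 9: 6 − 0 = 6
Total = 3 + 4 + 0 + 5 + 1 + 1 + 5 + 0 + 6 = 25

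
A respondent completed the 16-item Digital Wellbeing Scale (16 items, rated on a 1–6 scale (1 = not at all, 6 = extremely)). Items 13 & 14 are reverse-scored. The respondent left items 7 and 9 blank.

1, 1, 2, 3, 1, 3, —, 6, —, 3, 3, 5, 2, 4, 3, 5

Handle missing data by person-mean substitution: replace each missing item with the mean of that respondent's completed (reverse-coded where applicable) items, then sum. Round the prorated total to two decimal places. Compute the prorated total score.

Reverse-coded (on a 1–6 scale, reversed = 7 − raw):
  item 13: 7 − 2 = 5
  item 14: 7 − 4 = 3
Completed scored items (14 of 16): 1, 1, 2, 3, 1, 3, 6, 3, 3, 5, 5, 3, 3, 5; sum = 44.
Person mean = 44 / 14 ≈ 3.1429
Prorated total = (44 / 14) × 16 = 50.29 (to 2 dp)

50.29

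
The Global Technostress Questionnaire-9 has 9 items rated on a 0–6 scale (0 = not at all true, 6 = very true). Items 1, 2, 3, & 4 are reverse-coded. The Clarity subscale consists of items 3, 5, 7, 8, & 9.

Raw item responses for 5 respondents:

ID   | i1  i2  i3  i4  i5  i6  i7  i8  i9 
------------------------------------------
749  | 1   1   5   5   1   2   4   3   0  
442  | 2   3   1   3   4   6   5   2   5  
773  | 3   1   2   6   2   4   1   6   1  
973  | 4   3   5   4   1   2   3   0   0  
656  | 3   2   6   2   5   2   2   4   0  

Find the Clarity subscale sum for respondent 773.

14

Respondent 773 raw: 3, 1, 2, 6, 2, 4, 1, 6, 1.
Clarity items: 3, 5, 7, 8, 9.
Reverse-coded (reverse-coded value = 6 − response):
  item 3: 6 − 2 = 4
  item 5: 2
  item 7: 1
  item 8: 6
  item 9: 1
Sum = 4 + 2 + 1 + 6 + 1 = 14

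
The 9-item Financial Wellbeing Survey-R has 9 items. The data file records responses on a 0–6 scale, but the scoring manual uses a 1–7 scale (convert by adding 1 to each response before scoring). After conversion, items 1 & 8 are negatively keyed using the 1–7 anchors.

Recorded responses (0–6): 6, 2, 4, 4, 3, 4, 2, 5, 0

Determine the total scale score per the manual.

Convert to 1–7: 7, 3, 5, 5, 4, 5, 3, 6, 1
Reverse-coded (reverse-coded value = 8 − response):
  item 1: 8 − 7 = 1
  item 8: 8 − 6 = 2
Scored: 1, 3, 5, 5, 4, 5, 3, 2, 1
Total = 29

29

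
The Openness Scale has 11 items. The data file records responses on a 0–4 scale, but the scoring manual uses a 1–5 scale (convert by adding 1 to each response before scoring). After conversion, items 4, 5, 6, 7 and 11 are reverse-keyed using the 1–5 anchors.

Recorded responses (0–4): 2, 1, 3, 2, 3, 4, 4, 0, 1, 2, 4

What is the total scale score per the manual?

23

Convert to 1–5: 3, 2, 4, 3, 4, 5, 5, 1, 2, 3, 5
Reverse-coded (reverse-coded value = 6 − response):
  item 4: 6 − 3 = 3
  item 5: 6 − 4 = 2
  item 6: 6 − 5 = 1
  item 7: 6 − 5 = 1
  item 11: 6 − 5 = 1
Scored: 3, 2, 4, 3, 2, 1, 1, 1, 2, 3, 1
Total = 23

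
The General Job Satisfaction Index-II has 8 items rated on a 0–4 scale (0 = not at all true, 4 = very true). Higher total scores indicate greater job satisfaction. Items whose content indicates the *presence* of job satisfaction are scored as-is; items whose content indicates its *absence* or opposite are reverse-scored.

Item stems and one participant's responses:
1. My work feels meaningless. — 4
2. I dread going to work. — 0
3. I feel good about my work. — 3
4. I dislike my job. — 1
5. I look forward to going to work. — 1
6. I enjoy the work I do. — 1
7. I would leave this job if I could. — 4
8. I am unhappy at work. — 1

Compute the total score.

Items 1, 2, 4, 7, 8 describe the absence/opposite of job satisfaction → reverse-score.
reversed = (0+4) − raw = 4 − raw.
  item 1: 4 − 4 = 0
  item 2: 4 − 0 = 4
  item 3: 3
  item 4: 4 − 1 = 3
  item 5: 1
  item 6: 1
  item 7: 4 − 4 = 0
  item 8: 4 − 1 = 3
Total = 0 + 4 + 3 + 3 + 1 + 1 + 0 + 3 = 15

15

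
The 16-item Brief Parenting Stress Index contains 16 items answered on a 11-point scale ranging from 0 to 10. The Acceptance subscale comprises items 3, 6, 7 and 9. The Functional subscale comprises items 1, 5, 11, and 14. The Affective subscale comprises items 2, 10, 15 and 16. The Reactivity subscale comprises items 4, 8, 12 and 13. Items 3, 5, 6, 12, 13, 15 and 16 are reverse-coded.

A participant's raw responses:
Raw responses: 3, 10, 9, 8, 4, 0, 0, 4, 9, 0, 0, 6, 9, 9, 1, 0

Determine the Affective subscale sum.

29

Affective items: 2, 10, 15, 16.
Of these, items 15 & 16 are reverse-coded; reversed = (0+10) − raw = 10 − raw.
  item 2: 10
  item 10: 0
  item 15: 10 − 1 = 9
  item 16: 10 − 0 = 10
Sum = 10 + 0 + 9 + 10 = 29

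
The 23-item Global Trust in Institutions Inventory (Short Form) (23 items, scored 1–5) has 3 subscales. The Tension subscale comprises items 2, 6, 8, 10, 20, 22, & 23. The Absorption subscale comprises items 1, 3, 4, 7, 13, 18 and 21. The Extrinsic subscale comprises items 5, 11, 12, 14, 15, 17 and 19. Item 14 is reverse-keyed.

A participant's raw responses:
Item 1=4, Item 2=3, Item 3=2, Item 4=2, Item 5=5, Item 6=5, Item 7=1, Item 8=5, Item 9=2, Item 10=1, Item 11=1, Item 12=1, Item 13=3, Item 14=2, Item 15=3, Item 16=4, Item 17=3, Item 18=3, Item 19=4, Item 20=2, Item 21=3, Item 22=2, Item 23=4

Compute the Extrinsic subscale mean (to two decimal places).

Extrinsic items: 5, 11, 12, 14, 15, 17, 19.
Of these, item 14 is reverse-keyed; reversed = (1+5) − raw = 6 − raw.
  item 5: 5
  item 11: 1
  item 12: 1
  item 14: 6 − 2 = 4
  item 15: 3
  item 17: 3
  item 19: 4
Sum = 5 + 1 + 1 + 4 + 3 + 3 + 4 = 21
Mean = 21 / 7 = 3.00

3.00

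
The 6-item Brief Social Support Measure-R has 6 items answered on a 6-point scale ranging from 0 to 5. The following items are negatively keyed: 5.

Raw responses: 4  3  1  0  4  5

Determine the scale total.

Raw sum = 17. Negatively keyed items: 5; their raw sum = 4.
Each reversal replaces raw with 5 − raw, changing the total by 5 − 2·raw per item.
Total = 17 + 1·5 − 2·4 = 17 + 5 − 8 = 14

14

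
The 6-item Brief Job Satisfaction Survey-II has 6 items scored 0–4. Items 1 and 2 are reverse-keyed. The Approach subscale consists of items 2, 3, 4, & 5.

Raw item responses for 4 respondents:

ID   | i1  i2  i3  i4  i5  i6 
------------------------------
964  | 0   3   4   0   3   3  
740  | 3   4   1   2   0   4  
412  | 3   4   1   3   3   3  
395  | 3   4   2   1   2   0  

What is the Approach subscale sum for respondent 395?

5

Respondent 395 raw: 3, 4, 2, 1, 2, 0.
Approach items: 2, 3, 4, 5.
Reverse-coded (on a 0–4 scale, reversed = 4 − raw):
  item 2: 4 − 4 = 0
  item 3: 2
  item 4: 1
  item 5: 2
Sum = 0 + 2 + 1 + 2 = 5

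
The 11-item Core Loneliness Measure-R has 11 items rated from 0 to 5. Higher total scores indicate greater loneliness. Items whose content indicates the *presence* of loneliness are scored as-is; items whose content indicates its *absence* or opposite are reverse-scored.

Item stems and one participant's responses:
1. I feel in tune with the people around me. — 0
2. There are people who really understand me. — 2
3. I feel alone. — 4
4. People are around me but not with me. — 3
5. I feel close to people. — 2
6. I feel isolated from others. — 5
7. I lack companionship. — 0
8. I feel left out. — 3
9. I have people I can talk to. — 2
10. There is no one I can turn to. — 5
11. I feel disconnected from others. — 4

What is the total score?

Items 1, 2, 5, 9 describe the absence/opposite of loneliness → reverse-score.
on a 0–5 scale, reversed = 5 − raw.
  item 1: 5 − 0 = 5
  item 2: 5 − 2 = 3
  item 3: 4
  item 4: 3
  item 5: 5 − 2 = 3
  item 6: 5
  item 7: 0
  item 8: 3
  item 9: 5 − 2 = 3
  item 10: 5
  item 11: 4
Total = 5 + 3 + 4 + 3 + 3 + 5 + 0 + 3 + 3 + 5 + 4 = 38

38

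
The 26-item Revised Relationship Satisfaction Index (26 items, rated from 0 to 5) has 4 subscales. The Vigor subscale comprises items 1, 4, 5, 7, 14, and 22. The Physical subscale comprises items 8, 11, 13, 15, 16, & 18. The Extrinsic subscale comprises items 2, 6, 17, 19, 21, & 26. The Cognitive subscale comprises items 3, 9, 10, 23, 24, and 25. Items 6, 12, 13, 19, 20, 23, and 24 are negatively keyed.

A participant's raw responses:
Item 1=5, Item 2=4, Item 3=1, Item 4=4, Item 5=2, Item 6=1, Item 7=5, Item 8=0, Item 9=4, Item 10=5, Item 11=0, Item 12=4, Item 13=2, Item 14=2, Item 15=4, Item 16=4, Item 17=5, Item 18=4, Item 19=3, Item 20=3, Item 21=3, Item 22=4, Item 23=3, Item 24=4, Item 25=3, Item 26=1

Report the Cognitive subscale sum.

16

Cognitive items: 3, 9, 10, 23, 24, 25.
Of these, items 23 and 24 are negatively keyed; reversed = (0+5) − raw = 5 − raw.
  item 3: 1
  item 9: 4
  item 10: 5
  item 23: 5 − 3 = 2
  item 24: 5 − 4 = 1
  item 25: 3
Sum = 1 + 4 + 5 + 2 + 1 + 3 = 16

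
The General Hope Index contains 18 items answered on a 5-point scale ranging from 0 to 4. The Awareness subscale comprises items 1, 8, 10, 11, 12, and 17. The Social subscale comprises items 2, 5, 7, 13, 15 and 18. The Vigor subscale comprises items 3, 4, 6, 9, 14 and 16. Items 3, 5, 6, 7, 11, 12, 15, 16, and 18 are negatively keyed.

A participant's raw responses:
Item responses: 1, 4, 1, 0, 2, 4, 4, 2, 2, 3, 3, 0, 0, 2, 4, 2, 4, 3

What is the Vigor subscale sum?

9

Vigor items: 3, 4, 6, 9, 14, 16.
Of these, items 3, 6 and 16 are negatively keyed; reverse-coded value = 4 − response.
  item 3: 4 − 1 = 3
  item 4: 0
  item 6: 4 − 4 = 0
  item 9: 2
  item 14: 2
  item 16: 4 − 2 = 2
Sum = 3 + 0 + 0 + 2 + 2 + 2 = 9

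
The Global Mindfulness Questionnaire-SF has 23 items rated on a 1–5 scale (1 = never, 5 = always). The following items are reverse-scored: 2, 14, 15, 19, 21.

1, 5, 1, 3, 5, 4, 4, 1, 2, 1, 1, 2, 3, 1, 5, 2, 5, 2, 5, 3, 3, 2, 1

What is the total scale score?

Raw sum = 62. Reverse-scored items: 2, 14, 15, 19, 21; their raw sum = 19.
Each reversal replaces raw with 6 − raw, changing the total by 6 − 2·raw per item.
Total = 62 + 5·6 − 2·19 = 62 + 30 − 38 = 54

54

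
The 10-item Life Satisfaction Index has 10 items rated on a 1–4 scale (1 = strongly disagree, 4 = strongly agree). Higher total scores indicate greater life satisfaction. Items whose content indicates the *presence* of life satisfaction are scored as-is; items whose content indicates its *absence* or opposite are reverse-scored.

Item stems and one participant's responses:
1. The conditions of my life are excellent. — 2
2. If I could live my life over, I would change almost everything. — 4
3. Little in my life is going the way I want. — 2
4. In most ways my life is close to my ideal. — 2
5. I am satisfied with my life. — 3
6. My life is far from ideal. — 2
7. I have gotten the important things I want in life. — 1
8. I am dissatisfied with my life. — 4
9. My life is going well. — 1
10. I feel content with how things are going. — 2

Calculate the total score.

Items 2, 3, 6, 8 describe the absence/opposite of life satisfaction → reverse-score.
reversed = (1+4) − raw = 5 − raw.
  item 1: 2
  item 2: 5 − 4 = 1
  item 3: 5 − 2 = 3
  item 4: 2
  item 5: 3
  item 6: 5 − 2 = 3
  item 7: 1
  item 8: 5 − 4 = 1
  item 9: 1
  item 10: 2
Total = 2 + 1 + 3 + 2 + 3 + 3 + 1 + 1 + 1 + 2 = 19

19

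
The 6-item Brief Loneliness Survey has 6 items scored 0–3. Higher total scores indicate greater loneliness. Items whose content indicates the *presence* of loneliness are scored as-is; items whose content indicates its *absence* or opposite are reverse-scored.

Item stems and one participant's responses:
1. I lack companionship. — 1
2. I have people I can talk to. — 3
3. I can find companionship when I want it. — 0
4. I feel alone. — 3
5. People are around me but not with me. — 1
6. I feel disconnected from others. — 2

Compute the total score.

10

Items 2, 3 describe the absence/opposite of loneliness → reverse-score.
reverse-coded value = 3 − response.
  item 1: 1
  item 2: 3 − 3 = 0
  item 3: 3 − 0 = 3
  item 4: 3
  item 5: 1
  item 6: 2
Total = 1 + 0 + 3 + 3 + 1 + 2 = 10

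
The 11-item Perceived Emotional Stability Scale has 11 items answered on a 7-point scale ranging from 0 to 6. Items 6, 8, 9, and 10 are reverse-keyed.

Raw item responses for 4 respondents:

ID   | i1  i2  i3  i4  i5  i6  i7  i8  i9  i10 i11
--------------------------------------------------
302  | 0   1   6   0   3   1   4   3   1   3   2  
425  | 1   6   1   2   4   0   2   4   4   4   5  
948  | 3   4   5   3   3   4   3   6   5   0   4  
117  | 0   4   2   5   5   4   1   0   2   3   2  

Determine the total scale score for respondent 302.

32

Respondent 302 raw: 0, 1, 6, 0, 3, 1, 4, 3, 1, 3, 2.
Reverse-coded (on a 0–6 scale, reversed = 6 − raw):
  item 1: 0
  item 2: 1
  item 3: 6
  item 4: 0
  item 5: 3
  item 6: 6 − 1 = 5
  item 7: 4
  item 8: 6 − 3 = 3
  item 9: 6 − 1 = 5
  item 10: 6 − 3 = 3
  item 11: 2
Sum = 0 + 1 + 6 + 0 + 3 + 5 + 4 + 3 + 5 + 3 + 2 = 32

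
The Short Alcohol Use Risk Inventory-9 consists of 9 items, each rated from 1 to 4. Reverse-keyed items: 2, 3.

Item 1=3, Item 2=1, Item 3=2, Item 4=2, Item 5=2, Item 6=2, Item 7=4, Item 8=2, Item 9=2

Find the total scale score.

Reverse-keyed items use 5 − raw:
  item 2: 5 − 1 = 4
  item 3: 5 − 2 = 3
After reverse-coding: 3, 4, 3, 2, 2, 2, 4, 2, 2
Total = 3 + 4 + 3 + 2 + 2 + 2 + 4 + 2 + 2 = 24

24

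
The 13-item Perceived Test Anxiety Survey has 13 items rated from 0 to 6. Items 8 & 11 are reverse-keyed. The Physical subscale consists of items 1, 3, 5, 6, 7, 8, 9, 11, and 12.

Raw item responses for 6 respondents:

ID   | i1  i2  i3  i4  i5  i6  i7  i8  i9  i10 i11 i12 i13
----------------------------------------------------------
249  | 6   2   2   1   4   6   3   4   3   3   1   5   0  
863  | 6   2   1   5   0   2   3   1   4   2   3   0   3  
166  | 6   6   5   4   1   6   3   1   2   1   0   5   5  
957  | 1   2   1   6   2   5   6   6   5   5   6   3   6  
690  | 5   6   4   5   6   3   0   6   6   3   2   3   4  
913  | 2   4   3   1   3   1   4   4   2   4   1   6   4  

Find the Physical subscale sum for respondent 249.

Respondent 249 raw: 6, 2, 2, 1, 4, 6, 3, 4, 3, 3, 1, 5, 0.
Physical items: 1, 3, 5, 6, 7, 8, 9, 11, 12.
Reverse-coded (on a 0–6 scale, reversed = 6 − raw):
  item 1: 6
  item 3: 2
  item 5: 4
  item 6: 6
  item 7: 3
  item 8: 6 − 4 = 2
  item 9: 3
  item 11: 6 − 1 = 5
  item 12: 5
Sum = 6 + 2 + 4 + 6 + 3 + 2 + 3 + 5 + 5 = 36

36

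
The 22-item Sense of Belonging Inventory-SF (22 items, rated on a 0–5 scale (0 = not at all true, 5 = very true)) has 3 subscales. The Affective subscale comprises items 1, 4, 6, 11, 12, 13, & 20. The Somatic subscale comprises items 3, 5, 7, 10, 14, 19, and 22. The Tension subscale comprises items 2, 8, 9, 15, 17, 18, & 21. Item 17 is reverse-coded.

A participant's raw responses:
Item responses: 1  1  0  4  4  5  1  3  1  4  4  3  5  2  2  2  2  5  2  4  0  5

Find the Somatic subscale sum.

18

Somatic items: 3, 5, 7, 10, 14, 19, 22.
  item 3: 0
  item 5: 4
  item 7: 1
  item 10: 4
  item 14: 2
  item 19: 2
  item 22: 5
Sum = 0 + 4 + 1 + 4 + 2 + 2 + 5 = 18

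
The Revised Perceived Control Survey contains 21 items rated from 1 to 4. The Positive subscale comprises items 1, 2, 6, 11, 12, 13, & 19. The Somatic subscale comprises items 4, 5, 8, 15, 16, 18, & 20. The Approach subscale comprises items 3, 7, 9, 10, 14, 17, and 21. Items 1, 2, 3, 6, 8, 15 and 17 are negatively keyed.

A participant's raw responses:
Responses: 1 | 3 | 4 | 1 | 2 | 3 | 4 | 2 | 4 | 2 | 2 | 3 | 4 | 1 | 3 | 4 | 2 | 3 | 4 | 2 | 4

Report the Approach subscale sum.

Approach items: 3, 7, 9, 10, 14, 17, 21.
Of these, items 3 and 17 are negatively keyed; reversed = (1+4) − raw = 5 − raw.
  item 3: 5 − 4 = 1
  item 7: 4
  item 9: 4
  item 10: 2
  item 14: 1
  item 17: 5 − 2 = 3
  item 21: 4
Sum = 1 + 4 + 4 + 2 + 1 + 3 + 4 = 19

19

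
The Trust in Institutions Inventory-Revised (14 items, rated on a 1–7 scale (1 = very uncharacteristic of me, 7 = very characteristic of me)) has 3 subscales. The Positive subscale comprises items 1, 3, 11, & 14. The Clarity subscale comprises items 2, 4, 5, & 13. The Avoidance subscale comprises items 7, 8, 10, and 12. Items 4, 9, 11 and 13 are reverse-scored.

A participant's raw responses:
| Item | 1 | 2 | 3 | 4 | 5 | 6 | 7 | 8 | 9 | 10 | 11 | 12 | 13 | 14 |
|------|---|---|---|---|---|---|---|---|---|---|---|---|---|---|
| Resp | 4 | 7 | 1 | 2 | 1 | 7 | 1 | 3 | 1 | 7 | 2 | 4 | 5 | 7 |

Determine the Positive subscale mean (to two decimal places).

4.50

Positive items: 1, 3, 11, 14.
Of these, item 11 is reverse-scored; reversed = (1+7) − raw = 8 − raw.
  item 1: 4
  item 3: 1
  item 11: 8 − 2 = 6
  item 14: 7
Sum = 4 + 1 + 6 + 7 = 18
Mean = 18 / 4 = 4.50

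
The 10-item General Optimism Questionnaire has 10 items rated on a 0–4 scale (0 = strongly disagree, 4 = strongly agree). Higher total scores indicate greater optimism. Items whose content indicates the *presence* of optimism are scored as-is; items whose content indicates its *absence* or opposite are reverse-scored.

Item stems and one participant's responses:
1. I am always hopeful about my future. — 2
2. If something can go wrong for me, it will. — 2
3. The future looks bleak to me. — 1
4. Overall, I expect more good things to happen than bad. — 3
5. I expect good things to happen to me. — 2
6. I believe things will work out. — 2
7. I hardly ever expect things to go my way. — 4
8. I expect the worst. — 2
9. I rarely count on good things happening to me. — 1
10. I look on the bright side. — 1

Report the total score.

20

Items 2, 3, 7, 8, 9 describe the absence/opposite of optimism → reverse-score.
on a 0–4 scale, reversed = 4 − raw.
  item 1: 2
  item 2: 4 − 2 = 2
  item 3: 4 − 1 = 3
  item 4: 3
  item 5: 2
  item 6: 2
  item 7: 4 − 4 = 0
  item 8: 4 − 2 = 2
  item 9: 4 − 1 = 3
  item 10: 1
Total = 2 + 2 + 3 + 3 + 2 + 2 + 0 + 2 + 3 + 1 = 20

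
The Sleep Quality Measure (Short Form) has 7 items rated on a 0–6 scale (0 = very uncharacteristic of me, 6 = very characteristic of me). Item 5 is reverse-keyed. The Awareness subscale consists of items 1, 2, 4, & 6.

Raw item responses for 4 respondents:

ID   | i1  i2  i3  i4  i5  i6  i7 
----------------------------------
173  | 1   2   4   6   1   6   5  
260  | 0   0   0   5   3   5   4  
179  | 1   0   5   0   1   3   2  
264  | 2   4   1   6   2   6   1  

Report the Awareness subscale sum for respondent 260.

10

Respondent 260 raw: 0, 0, 0, 5, 3, 5, 4.
Awareness items: 1, 2, 4, 6.
Reverse-coded (reverse-coded value = 6 − response):
  item 1: 0
  item 2: 0
  item 4: 5
  item 6: 5
Sum = 0 + 0 + 5 + 5 = 10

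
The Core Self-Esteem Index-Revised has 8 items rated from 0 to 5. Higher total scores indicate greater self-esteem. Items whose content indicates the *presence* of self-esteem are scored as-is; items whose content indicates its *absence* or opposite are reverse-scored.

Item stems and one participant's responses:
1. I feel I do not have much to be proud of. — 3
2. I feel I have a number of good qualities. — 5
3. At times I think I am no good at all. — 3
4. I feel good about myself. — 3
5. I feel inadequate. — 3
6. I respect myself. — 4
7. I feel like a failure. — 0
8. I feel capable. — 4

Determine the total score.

27

Items 1, 3, 5, 7 describe the absence/opposite of self-esteem → reverse-score.
reverse-coded value = 5 − response.
  item 1: 5 − 3 = 2
  item 2: 5
  item 3: 5 − 3 = 2
  item 4: 3
  item 5: 5 − 3 = 2
  item 6: 4
  item 7: 5 − 0 = 5
  item 8: 4
Total = 2 + 5 + 2 + 3 + 2 + 4 + 5 + 4 = 27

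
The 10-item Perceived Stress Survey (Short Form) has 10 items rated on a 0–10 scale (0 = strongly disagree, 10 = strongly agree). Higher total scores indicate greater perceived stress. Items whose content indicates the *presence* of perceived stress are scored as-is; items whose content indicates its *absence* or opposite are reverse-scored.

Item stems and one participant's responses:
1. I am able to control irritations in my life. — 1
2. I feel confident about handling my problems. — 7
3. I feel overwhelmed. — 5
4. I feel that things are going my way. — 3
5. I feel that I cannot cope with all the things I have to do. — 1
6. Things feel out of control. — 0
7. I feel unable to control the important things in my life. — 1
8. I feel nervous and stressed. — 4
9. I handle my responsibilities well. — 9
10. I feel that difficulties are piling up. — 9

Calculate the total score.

Items 1, 2, 4, 9 describe the absence/opposite of perceived stress → reverse-score.
reversed = (0+10) − raw = 10 − raw.
  item 1: 10 − 1 = 9
  item 2: 10 − 7 = 3
  item 3: 5
  item 4: 10 − 3 = 7
  item 5: 1
  item 6: 0
  item 7: 1
  item 8: 4
  item 9: 10 − 9 = 1
  item 10: 9
Total = 9 + 3 + 5 + 7 + 1 + 0 + 1 + 4 + 1 + 9 = 40

40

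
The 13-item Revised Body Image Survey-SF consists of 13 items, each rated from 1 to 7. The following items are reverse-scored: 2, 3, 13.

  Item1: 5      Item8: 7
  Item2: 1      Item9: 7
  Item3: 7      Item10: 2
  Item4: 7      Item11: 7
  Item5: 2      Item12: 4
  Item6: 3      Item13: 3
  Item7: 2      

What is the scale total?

Reverse-coded items (reversed = (1+7) − raw = 8 − raw):
  item 2: 8 − 1 = 7
  item 3: 8 − 7 = 1
  item 13: 8 − 3 = 5
Scored responses: 5, 7, 1, 7, 2, 3, 2, 7, 7, 2, 7, 4, 5
Total = 5 + 7 + 1 + 7 + 2 + 3 + 2 + 7 + 7 + 2 + 7 + 4 + 5 = 59

59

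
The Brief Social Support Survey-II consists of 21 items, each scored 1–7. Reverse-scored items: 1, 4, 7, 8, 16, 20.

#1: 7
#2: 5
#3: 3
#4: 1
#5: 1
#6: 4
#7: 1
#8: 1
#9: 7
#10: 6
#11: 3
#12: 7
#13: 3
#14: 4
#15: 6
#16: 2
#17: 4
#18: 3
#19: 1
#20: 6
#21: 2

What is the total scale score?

89

Reverse-coded items (reverse-coded value = 8 − response):
  item 1: 8 − 7 = 1
  item 4: 8 − 1 = 7
  item 7: 8 − 1 = 7
  item 8: 8 − 1 = 7
  item 16: 8 − 2 = 6
  item 20: 8 − 6 = 2
After reverse-coding: 1, 5, 3, 7, 1, 4, 7, 7, 7, 6, 3, 7, 3, 4, 6, 6, 4, 3, 1, 2, 2
Total = 1 + 5 + 3 + 7 + 1 + 4 + 7 + 7 + 7 + 6 + 3 + 7 + 3 + 4 + 6 + 6 + 4 + 3 + 1 + 2 + 2 = 89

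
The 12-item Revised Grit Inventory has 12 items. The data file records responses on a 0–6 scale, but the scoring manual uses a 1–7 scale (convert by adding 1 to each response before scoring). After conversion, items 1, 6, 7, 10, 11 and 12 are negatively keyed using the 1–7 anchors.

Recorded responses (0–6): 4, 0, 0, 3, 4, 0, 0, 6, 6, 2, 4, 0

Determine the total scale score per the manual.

Convert to 1–7: 5, 1, 1, 4, 5, 1, 1, 7, 7, 3, 5, 1
Reverse-coded (on a 1–7 scale, reversed = 8 − raw):
  item 1: 8 − 5 = 3
  item 6: 8 − 1 = 7
  item 7: 8 − 1 = 7
  item 10: 8 − 3 = 5
  item 11: 8 − 5 = 3
  item 12: 8 − 1 = 7
Scored: 3, 1, 1, 4, 5, 7, 7, 7, 7, 5, 3, 7
Total = 57

57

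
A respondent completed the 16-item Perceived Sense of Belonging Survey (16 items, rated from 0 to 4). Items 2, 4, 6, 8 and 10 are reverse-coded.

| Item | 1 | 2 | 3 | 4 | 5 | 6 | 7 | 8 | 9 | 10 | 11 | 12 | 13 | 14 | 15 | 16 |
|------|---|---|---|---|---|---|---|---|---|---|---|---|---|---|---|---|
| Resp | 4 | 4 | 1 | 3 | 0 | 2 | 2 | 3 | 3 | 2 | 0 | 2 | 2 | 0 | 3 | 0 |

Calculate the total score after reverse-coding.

23

Apply reverse scoring (reverse-coded value = 4 − response):
  item 2: 4 − 4 = 0
  item 4: 4 − 3 = 1
  item 6: 4 − 2 = 2
  item 8: 4 − 3 = 1
  item 10: 4 − 2 = 2
After reverse-coding: 4, 0, 1, 1, 0, 2, 2, 1, 3, 2, 0, 2, 2, 0, 3, 0
Total = 4 + 0 + 1 + 1 + 0 + 2 + 2 + 1 + 3 + 2 + 0 + 2 + 2 + 0 + 3 + 0 = 23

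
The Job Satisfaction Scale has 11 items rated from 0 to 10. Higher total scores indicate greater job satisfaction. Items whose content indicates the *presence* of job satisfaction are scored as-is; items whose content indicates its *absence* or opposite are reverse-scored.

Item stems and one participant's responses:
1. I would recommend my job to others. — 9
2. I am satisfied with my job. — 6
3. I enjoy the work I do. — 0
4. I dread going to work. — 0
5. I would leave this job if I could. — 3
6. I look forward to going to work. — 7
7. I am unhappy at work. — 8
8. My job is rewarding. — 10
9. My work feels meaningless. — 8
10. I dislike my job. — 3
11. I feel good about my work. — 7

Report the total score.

67

Items 4, 5, 7, 9, 10 describe the absence/opposite of job satisfaction → reverse-score.
on a 0–10 scale, reversed = 10 − raw.
  item 1: 9
  item 2: 6
  item 3: 0
  item 4: 10 − 0 = 10
  item 5: 10 − 3 = 7
  item 6: 7
  item 7: 10 − 8 = 2
  item 8: 10
  item 9: 10 − 8 = 2
  item 10: 10 − 3 = 7
  item 11: 7
Total = 9 + 6 + 0 + 10 + 7 + 7 + 2 + 10 + 2 + 7 + 7 = 67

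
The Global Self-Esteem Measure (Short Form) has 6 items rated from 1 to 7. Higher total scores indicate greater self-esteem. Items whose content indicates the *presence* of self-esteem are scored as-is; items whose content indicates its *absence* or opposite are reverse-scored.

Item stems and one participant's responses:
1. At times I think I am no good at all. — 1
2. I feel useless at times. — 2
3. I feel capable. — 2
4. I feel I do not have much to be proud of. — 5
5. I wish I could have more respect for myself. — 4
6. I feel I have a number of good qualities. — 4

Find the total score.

Items 1, 2, 4, 5 describe the absence/opposite of self-esteem → reverse-score.
reversed = (1+7) − raw = 8 − raw.
  item 1: 8 − 1 = 7
  item 2: 8 − 2 = 6
  item 3: 2
  item 4: 8 − 5 = 3
  item 5: 8 − 4 = 4
  item 6: 4
Total = 7 + 6 + 2 + 3 + 4 + 4 = 26

26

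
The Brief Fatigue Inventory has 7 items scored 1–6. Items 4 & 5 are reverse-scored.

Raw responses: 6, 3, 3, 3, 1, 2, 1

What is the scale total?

Reversing items 4 & 5 with 7 − raw:
Total = 6 + 3 + 3 + (7−3) + (7−1) + 2 + 1
      = 6 + 3 + 3 + 4 + 6 + 2 + 1 = 25

25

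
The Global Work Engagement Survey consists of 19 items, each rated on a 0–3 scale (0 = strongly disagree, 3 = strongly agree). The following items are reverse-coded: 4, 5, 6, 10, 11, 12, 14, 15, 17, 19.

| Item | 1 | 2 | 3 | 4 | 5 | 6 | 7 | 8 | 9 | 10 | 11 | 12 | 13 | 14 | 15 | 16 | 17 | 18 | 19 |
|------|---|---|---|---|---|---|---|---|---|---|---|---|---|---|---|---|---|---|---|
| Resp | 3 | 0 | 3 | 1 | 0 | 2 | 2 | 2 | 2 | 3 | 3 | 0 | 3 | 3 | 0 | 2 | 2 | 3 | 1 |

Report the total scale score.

35

Raw sum = 35. Reverse-coded items: 4, 5, 6, 10, 11, 12, 14, 15, 17, 19; their raw sum = 15.
Each reversal replaces raw with 3 − raw, changing the total by 3 − 2·raw per item.
Total = 35 + 10·3 − 2·15 = 35 + 30 − 30 = 35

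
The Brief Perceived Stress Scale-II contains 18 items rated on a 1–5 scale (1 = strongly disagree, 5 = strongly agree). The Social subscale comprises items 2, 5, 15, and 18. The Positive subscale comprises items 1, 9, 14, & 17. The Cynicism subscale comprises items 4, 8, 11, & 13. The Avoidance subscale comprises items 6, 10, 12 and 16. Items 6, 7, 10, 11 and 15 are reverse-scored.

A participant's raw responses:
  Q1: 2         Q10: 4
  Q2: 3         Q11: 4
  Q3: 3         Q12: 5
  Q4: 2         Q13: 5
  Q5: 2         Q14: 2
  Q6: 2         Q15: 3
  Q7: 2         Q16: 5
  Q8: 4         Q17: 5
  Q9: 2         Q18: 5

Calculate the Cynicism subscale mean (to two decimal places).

3.25

Cynicism items: 4, 8, 11, 13.
Of these, item 11 is reverse-scored; reversed = (1+5) − raw = 6 − raw.
  item 4: 2
  item 8: 4
  item 11: 6 − 4 = 2
  item 13: 5
Sum = 2 + 4 + 2 + 5 = 13
Mean = 13 / 4 = 3.25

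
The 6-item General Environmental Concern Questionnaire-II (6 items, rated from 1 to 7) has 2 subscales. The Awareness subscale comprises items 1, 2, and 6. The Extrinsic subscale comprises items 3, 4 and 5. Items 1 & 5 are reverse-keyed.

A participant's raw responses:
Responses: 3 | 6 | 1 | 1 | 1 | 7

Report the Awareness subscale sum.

Awareness items: 1, 2, 6.
Of these, item 1 is reverse-keyed; reversed = (1+7) − raw = 8 − raw.
  item 1: 8 − 3 = 5
  item 2: 6
  item 6: 7
Sum = 5 + 6 + 7 = 18

18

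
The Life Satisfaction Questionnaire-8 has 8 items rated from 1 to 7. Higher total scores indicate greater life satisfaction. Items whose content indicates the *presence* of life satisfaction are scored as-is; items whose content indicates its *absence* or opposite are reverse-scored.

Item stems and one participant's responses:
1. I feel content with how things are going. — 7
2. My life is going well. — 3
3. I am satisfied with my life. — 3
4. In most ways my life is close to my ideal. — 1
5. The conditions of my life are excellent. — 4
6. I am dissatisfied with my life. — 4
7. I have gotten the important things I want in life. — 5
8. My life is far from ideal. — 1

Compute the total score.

Items 6, 8 describe the absence/opposite of life satisfaction → reverse-score.
reverse-coded value = 8 − response.
  item 1: 7
  item 2: 3
  item 3: 3
  item 4: 1
  item 5: 4
  item 6: 8 − 4 = 4
  item 7: 5
  item 8: 8 − 1 = 7
Total = 7 + 3 + 3 + 1 + 4 + 4 + 5 + 7 = 34

34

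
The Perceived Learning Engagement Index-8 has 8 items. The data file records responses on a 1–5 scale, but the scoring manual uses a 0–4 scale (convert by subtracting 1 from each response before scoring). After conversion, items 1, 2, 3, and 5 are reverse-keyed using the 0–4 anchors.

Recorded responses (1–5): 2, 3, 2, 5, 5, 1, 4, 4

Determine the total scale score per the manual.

18

Convert to 0–4: 1, 2, 1, 4, 4, 0, 3, 3
Reverse-coded (reversed = (0+4) − raw = 4 − raw):
  item 1: 4 − 1 = 3
  item 2: 4 − 2 = 2
  item 3: 4 − 1 = 3
  item 5: 4 − 4 = 0
Scored: 3, 2, 3, 4, 0, 0, 3, 3
Total = 18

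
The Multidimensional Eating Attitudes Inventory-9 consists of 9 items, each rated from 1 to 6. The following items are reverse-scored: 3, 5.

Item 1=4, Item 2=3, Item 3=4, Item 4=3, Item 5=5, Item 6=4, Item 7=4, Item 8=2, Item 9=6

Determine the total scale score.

Reverse-scored items use 7 − raw:
  item 3: 7 − 4 = 3
  item 5: 7 − 5 = 2
Scored items: 4, 3, 3, 3, 2, 4, 4, 2, 6
Total = 4 + 3 + 3 + 3 + 2 + 4 + 4 + 2 + 6 = 31

31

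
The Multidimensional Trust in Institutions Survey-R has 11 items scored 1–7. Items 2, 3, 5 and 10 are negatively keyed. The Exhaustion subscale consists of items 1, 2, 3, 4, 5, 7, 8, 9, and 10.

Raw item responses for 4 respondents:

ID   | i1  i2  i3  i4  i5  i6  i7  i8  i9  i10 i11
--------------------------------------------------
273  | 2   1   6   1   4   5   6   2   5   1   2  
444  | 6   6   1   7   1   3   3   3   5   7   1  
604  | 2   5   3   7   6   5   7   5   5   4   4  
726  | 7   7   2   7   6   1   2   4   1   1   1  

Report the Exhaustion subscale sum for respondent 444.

41

Respondent 444 raw: 6, 6, 1, 7, 1, 3, 3, 3, 5, 7, 1.
Exhaustion items: 1, 2, 3, 4, 5, 7, 8, 9, 10.
Reverse-coded (reverse-coded value = 8 − response):
  item 1: 6
  item 2: 8 − 6 = 2
  item 3: 8 − 1 = 7
  item 4: 7
  item 5: 8 − 1 = 7
  item 7: 3
  item 8: 3
  item 9: 5
  item 10: 8 − 7 = 1
Sum = 6 + 2 + 7 + 7 + 7 + 3 + 3 + 5 + 1 = 41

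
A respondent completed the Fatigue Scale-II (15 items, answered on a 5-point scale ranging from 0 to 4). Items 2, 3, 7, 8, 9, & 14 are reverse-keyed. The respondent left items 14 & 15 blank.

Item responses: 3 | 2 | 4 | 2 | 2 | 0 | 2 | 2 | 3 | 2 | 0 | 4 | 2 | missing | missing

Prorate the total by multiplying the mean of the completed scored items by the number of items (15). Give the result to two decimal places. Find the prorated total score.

25.38

Reverse-coded (reverse-coded value = 4 − response):
  item 2: 4 − 2 = 2
  item 3: 4 − 4 = 0
  item 7: 4 − 2 = 2
  item 8: 4 − 2 = 2
  item 9: 4 − 3 = 1
Completed scored items (13 of 15): 3, 2, 0, 2, 2, 0, 2, 2, 1, 2, 0, 4, 2; sum = 22.
Person mean = 22 / 13 ≈ 1.6923
Prorated total = (22 / 13) × 15 = 25.38 (to 2 dp)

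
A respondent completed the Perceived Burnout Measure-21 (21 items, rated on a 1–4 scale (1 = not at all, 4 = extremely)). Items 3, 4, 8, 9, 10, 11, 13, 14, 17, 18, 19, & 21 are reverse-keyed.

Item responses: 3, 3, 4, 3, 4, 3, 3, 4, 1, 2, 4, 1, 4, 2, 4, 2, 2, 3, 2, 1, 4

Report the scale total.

Raw sum = 59. Reverse-keyed items: 3, 4, 8, 9, 10, 11, 13, 14, 17, 18, 19, 21; their raw sum = 35.
Each reversal replaces raw with 5 − raw, changing the total by 5 − 2·raw per item.
Total = 59 + 12·5 − 2·35 = 59 + 60 − 70 = 49

49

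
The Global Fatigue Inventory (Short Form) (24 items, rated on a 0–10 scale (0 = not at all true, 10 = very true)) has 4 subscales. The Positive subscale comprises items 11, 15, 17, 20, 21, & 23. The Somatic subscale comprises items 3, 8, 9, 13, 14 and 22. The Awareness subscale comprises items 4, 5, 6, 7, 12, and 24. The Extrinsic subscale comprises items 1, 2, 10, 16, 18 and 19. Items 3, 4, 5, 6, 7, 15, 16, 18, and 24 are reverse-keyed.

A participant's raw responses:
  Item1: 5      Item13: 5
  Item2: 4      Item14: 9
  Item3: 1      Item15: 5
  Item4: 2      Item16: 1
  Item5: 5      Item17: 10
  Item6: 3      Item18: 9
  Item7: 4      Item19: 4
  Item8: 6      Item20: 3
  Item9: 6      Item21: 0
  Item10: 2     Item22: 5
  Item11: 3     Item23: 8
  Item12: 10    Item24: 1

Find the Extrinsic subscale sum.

Extrinsic items: 1, 2, 10, 16, 18, 19.
Of these, items 16 & 18 are reverse-keyed; reversed = (0+10) − raw = 10 − raw.
  item 1: 5
  item 2: 4
  item 10: 2
  item 16: 10 − 1 = 9
  item 18: 10 − 9 = 1
  item 19: 4
Sum = 5 + 4 + 2 + 9 + 1 + 4 = 25

25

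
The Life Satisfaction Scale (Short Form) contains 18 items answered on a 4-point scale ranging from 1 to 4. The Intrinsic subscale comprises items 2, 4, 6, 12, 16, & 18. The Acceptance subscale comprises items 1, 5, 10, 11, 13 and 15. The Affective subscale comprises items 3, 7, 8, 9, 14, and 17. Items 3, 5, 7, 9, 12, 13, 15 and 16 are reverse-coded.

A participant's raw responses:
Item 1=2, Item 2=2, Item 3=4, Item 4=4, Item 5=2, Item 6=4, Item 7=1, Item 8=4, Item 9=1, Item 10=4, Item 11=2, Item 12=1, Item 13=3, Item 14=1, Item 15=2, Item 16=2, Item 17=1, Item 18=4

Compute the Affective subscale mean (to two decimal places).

Affective items: 3, 7, 8, 9, 14, 17.
Of these, items 3, 7, & 9 are reverse-coded; reversed = (1+4) − raw = 5 − raw.
  item 3: 5 − 4 = 1
  item 7: 5 − 1 = 4
  item 8: 4
  item 9: 5 − 1 = 4
  item 14: 1
  item 17: 1
Sum = 1 + 4 + 4 + 4 + 1 + 1 = 15
Mean = 15 / 6 = 2.50

2.50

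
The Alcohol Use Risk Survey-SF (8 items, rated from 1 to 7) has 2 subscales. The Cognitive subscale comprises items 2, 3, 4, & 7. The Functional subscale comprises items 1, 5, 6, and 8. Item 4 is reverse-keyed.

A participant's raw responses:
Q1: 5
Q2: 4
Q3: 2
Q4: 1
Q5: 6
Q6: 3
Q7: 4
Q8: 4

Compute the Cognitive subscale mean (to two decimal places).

Cognitive items: 2, 3, 4, 7.
Of these, item 4 is reverse-keyed; reverse-coded value = 8 − response.
  item 2: 4
  item 3: 2
  item 4: 8 − 1 = 7
  item 7: 4
Sum = 4 + 2 + 7 + 4 = 17
Mean = 17 / 4 = 4.25

4.25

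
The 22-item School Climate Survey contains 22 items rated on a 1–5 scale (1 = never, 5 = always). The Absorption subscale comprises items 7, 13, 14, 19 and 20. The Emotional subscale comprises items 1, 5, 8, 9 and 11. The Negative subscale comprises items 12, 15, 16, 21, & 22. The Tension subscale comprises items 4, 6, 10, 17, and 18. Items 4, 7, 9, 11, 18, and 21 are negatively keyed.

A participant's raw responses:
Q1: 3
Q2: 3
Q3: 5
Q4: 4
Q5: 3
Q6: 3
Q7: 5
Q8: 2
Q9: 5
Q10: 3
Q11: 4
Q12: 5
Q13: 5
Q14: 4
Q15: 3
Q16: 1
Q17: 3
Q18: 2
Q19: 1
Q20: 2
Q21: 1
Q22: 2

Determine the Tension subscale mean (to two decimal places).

3.00

Tension items: 4, 6, 10, 17, 18.
Of these, items 4 & 18 are negatively keyed; on a 1–5 scale, reversed = 6 − raw.
  item 4: 6 − 4 = 2
  item 6: 3
  item 10: 3
  item 17: 3
  item 18: 6 − 2 = 4
Sum = 2 + 3 + 3 + 3 + 4 = 15
Mean = 15 / 5 = 3.00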